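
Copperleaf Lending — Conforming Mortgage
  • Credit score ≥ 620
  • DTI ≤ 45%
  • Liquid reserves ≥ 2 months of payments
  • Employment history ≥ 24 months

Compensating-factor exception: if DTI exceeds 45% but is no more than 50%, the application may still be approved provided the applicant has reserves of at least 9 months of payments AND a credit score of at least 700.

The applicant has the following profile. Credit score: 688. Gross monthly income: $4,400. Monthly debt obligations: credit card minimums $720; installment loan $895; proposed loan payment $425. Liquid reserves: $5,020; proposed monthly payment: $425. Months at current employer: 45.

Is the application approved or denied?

Denied

Credit score 688 ≥ 620 (meets base)
Total debts = (720 + 895 + 425) = 2,040. DTI: 2,040 ÷ 4,400 = 46.4%, over the 45% base limit.
Reserves = 5,020/425 = 11.8 months ≥ 2
Employment 45 ≥ 24 months
46.4% falls in the override range (45%–50%), so the compensating-factor test applies.
Override check — reserves: 11.8 mo (ok); score: 688 (below 700).
Override conditions not both satisfied; exception does not apply.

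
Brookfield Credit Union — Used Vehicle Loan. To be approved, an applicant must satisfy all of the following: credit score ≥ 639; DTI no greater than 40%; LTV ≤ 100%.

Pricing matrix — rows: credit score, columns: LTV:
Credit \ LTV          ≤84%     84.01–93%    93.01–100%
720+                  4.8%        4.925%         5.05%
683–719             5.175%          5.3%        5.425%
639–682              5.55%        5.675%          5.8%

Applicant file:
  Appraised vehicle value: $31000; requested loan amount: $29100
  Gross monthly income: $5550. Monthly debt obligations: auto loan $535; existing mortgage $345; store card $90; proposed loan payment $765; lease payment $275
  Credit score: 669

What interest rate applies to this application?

Credit score 669 ≥ 639; Total monthly debts = (535 + 345 + 90 + 765 + 275) = 2,010. Debt-to-income = 2,010/5,550 = 36.2% — meets 40% limit
Loan-to-value = 29,100/31,000 = 93.9% — pass (100% max)
Credit 669 → row 639–682; LTV 93.9% → column 93.01–100%. Grid cell → 5.8%.

5.8%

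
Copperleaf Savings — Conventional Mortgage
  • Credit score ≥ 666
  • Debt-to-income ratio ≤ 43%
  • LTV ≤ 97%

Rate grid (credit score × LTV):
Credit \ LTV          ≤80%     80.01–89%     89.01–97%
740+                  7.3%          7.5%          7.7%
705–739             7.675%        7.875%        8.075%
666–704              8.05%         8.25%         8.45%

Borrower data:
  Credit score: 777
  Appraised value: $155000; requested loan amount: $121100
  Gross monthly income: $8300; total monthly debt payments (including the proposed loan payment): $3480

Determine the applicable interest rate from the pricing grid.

7.3%

Credit score 777 ≥ 666; Debt-to-income = 3,480/8,300 = 41.9% — meets 43% limit
LTV = 121,100/155,000 = 78.1% ≤ 97%
Score 777 is in the 740+ band; LTV 78.1% is in the ≤80% band → 7.3%.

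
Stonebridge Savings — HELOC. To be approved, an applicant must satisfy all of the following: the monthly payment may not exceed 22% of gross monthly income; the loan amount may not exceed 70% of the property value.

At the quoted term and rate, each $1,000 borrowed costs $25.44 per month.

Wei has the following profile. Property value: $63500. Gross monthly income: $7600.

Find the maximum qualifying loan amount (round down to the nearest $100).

Payment cap: 22% × $7,600 = $1,672/month.
At $25.44 per $1,000, that supports 1,672/25.44 × 1,000 ≈ $65,723 → $65,700.
LTV cap: 70% × $63,500 = $44,450 → $44,400.
Binding constraint: loan-to-value.

$44,400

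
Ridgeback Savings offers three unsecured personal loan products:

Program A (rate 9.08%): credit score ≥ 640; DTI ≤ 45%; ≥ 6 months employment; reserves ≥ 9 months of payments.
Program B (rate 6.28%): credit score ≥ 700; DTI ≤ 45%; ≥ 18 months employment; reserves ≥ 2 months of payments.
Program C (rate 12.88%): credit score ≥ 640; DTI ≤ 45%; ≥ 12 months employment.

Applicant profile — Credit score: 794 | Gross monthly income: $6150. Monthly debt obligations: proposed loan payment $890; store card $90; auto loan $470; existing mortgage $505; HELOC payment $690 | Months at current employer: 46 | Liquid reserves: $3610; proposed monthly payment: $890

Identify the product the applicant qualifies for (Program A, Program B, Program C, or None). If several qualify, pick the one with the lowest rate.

Total debts = (890 + 90 + 470 + 505 + 690) = 2,645; DTI = 2,645/6,150 = 43%.
Reserves = 3,610/890 = 4.1 months.
Program A: score 794 ≥ 640; DTI 43% ≤ 45%; employment 46 ≥ 6 mo; reserves 4.1 < 9 mo → does not qualify.
Program B: score 794 ≥ 700; DTI 43% ≤ 45%; employment 46 ≥ 18 mo; reserves 4.1 ≥ 2 mo → qualifies.
Program C: score 794 ≥ 640; DTI 43% ≤ 45%; employment 46 ≥ 12 mo → qualifies.
Qualifying: Program B, Program C. Lowest rate is 6.28% → Program B.

Program B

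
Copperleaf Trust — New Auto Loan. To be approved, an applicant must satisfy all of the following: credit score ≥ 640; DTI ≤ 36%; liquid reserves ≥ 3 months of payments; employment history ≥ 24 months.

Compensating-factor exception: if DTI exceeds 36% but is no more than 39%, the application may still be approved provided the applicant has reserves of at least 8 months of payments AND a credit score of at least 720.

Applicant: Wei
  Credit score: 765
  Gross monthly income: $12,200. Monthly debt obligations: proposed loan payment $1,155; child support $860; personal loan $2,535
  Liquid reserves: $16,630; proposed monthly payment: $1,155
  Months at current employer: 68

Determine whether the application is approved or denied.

Approved

Credit score 765 ≥ 640 (meets base)
Total debts = (1,155 + 860 + 2,535) = 4,550. DTI = 4,550/12,200 = 37.3% > 36% — standard DTI limit exceeded.
Liquid reserves cover 16,630/1,155 = 14.4 months — ≥ 3 required
Employment 68 ≥ 24 months
37.3% falls in the override range (36%–39%), so the compensating-factor test applies.
Override check — reserves: 14.4 mo (ok); score: 765 (ok).
Both compensating conditions met → exception applies.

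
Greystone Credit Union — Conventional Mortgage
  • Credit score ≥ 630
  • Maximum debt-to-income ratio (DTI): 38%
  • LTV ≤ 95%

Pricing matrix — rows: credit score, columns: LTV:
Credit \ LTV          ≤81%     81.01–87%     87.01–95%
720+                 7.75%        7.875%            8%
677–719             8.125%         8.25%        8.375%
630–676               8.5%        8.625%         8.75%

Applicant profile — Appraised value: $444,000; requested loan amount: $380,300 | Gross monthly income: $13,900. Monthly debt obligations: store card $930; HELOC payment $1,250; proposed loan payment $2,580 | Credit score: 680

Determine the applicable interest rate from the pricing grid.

8.25%

Credit score 680 ≥ 630; Total monthly debts = (930 + 1,250 + 2,580) = 4,760. DTI = 4,760/13,900 = 34.2% ≤ 38%
Loan-to-value = 380,300/444,000 = 85.7% — pass (95% max)
Credit 680 → row 677–719; LTV 85.7% → column 81.01–87%. Grid cell → 8.25%.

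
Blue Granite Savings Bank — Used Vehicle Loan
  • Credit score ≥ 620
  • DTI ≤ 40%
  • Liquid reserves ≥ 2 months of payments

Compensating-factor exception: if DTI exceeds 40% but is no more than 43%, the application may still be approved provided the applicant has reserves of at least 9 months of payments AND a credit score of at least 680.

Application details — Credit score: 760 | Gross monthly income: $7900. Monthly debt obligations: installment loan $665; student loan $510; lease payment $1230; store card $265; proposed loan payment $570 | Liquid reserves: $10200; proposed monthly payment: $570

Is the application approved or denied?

Approved

Credit score 760 ≥ 620 (meets base)
Total debts = (665 + 510 + 1,230 + 265 + 570) = 3,240. DTI = 3,240/7,900 = 41% > 40% — standard DTI limit exceeded.
Liquid reserves cover 10,200/570 = 17.9 months — ≥ 2 required
DTI 41% is within the 40%–43% exception band; checking compensating factors.
Override check — reserves: 17.9 mo (ok); score: 760 (ok).
Both compensating conditions met → exception applies.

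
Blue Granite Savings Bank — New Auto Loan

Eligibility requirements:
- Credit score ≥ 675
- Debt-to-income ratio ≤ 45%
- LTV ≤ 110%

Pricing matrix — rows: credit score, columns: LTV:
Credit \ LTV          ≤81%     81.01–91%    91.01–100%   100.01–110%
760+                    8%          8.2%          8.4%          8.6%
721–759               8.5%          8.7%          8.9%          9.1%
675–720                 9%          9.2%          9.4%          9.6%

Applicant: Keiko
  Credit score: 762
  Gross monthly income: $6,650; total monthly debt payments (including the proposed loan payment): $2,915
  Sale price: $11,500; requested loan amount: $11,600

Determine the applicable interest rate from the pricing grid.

Credit score 762 ≥ 675; DTI: 2,915 ÷ 6,650 = 43.8%, within the 45% cap
LTV = 11,600/11,500 = 100.9% ≤ 110%
Score 762 is in the 760+ band; LTV 100.9% is in the 100.01–110% band → 8.6%.

8.6%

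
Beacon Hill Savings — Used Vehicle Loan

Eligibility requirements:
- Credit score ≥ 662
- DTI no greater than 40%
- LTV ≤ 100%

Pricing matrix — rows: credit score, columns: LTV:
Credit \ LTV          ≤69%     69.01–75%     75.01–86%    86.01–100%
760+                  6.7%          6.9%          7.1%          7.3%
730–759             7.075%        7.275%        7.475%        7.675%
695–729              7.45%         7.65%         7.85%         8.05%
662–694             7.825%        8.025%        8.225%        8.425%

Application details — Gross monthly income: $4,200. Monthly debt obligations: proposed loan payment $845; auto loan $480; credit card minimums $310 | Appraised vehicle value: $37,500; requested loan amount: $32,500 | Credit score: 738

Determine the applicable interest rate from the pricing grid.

7.675%

Credit score 738 ≥ 662; Total monthly debts = (845 + 480 + 310) = 1,635. Debt-to-income = 1,635/4,200 = 38.9% — meets 40% limit
LTV = 32,500/37,500 = 86.7% ≤ 100%
Score 738 is in the 730–759 band; LTV 86.7% is in the 86.01–100% band → 7.675%.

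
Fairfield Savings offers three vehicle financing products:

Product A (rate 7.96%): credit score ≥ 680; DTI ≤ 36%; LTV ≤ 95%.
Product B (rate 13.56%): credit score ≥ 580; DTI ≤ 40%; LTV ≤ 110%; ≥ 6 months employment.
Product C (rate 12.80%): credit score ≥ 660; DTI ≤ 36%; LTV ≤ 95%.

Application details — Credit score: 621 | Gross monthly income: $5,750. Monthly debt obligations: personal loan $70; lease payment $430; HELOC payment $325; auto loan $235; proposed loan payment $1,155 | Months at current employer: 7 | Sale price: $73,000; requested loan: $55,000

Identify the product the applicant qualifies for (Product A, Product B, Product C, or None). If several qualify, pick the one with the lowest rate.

Product B

Total debts = (70 + 430 + 325 + 235 + 1,155) = 2,215; DTI = 2,215/5,750 = 38.5%.
LTV = 55,000/73,000 = 75.3%.
Product A: score 621 < 680; DTI 38.5% > 36%; LTV 75.3% ≤ 95% → does not qualify.
Product B: score 621 ≥ 580; DTI 38.5% ≤ 40%; LTV 75.3% ≤ 110%; employment 7 ≥ 6 mo → qualifies.
Product C: score 621 < 660; DTI 38.5% > 36%; LTV 75.3% ≤ 95% → does not qualify.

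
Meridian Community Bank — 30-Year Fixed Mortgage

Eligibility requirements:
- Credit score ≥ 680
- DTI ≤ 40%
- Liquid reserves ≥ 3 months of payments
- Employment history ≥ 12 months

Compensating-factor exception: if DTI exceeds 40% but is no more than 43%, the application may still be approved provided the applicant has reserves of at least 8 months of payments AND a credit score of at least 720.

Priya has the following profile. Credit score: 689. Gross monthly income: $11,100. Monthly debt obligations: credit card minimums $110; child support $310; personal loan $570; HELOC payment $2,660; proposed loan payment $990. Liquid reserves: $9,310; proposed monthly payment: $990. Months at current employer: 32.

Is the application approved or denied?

Denied

Credit score 689 ≥ 680 (meets base)
Total debts = (110 + 310 + 570 + 2,660 + 990) = 4,640. DTI = 4,640/11,100 = 41.8% > 40% — standard DTI limit exceeded.
Reserves = 9,310/990 = 9.4 months ≥ 3
Employment 32 ≥ 12 months
DTI 41.8% is within the 40%–43% exception band; checking compensating factors.
Reserves 9.4 ≥ 8 months; credit score 689 < 720.
Override conditions not both satisfied; exception does not apply.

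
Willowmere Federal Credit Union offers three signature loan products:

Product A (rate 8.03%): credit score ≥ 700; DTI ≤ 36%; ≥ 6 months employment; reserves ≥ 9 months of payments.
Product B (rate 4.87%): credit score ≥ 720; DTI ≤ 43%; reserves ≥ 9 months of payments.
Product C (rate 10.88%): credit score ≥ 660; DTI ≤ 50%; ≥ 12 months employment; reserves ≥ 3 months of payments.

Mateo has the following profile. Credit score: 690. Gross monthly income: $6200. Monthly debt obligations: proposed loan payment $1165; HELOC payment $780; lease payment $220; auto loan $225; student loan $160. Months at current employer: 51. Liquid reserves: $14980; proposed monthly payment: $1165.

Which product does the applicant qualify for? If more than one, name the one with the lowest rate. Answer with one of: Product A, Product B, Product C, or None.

Total debts = (1,165 + 780 + 220 + 225 + 160) = 2,550; DTI = 2,550/6,200 = 41.1%.
Reserves = 14,980/1,165 = 12.9 months.
Product A: score 690 < 700; DTI 41.1% > 36%; employment 51 ≥ 6 mo; reserves 12.9 ≥ 9 mo → does not qualify.
Product B: score 690 < 720; DTI 41.1% ≤ 43%; reserves 12.9 ≥ 9 mo → does not qualify.
Product C: score 690 ≥ 660; DTI 41.1% ≤ 50%; employment 51 ≥ 12 mo; reserves 12.9 ≥ 3 mo → qualifies.

Product C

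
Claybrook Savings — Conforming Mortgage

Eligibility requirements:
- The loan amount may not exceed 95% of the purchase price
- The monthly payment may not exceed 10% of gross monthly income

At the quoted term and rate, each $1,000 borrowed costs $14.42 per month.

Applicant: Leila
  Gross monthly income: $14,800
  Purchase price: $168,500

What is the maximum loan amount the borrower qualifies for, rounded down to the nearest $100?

Payment cap: 10% × $14,800 = $1,480/month.
At $14.42 per $1,000, that supports 1,480/14.42 × 1,000 ≈ $102,635 → $102,600.
LTV cap: 95% × $168,500 = $160,075 → $160,000.
Binding constraint: payment-to-income.

$102,600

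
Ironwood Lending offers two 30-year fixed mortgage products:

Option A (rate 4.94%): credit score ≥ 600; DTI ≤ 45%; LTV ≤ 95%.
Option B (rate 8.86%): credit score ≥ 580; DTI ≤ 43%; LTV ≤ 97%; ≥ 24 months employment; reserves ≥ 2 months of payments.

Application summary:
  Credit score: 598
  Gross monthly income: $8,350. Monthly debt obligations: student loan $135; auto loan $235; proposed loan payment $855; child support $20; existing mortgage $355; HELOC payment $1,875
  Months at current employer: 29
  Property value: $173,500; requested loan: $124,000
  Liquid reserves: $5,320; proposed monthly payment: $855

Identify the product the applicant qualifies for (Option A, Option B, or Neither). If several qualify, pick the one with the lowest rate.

Total debts = (135 + 235 + 855 + 20 + 355 + 1,875) = 3,475; DTI = 3,475/8,350 = 41.6%.
LTV = 124,000/173,500 = 71.5%.
Reserves = 5,320/855 = 6.2 months.
Option A: score 598 < 600; DTI 41.6% ≤ 45%; LTV 71.5% ≤ 95% → does not qualify.
Option B: score 598 ≥ 580; DTI 41.6% ≤ 43%; LTV 71.5% ≤ 97%; employment 29 ≥ 24 mo; reserves 6.2 ≥ 2 mo → qualifies.

Option B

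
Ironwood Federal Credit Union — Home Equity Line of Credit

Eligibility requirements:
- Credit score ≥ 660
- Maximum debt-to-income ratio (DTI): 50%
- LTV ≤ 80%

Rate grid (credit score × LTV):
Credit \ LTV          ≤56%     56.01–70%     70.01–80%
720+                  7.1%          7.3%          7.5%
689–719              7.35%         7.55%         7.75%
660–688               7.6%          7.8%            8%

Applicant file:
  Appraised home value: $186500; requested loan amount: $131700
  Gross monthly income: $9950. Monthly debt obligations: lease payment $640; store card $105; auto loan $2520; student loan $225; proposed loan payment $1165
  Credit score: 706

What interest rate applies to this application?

7.75%

Credit score 706 ≥ 660; Total monthly debts = (640 + 105 + 2,520 + 225 + 1,165) = 4,655. DTI = 4,655/9,950 = 46.8% ≤ 50%
LTV = 131,700/186,500 = 70.6% ≤ 80%
Row: 706 falls in 689–719. Column: 70.6% falls in 70.01–80%. Rate = 7.75%.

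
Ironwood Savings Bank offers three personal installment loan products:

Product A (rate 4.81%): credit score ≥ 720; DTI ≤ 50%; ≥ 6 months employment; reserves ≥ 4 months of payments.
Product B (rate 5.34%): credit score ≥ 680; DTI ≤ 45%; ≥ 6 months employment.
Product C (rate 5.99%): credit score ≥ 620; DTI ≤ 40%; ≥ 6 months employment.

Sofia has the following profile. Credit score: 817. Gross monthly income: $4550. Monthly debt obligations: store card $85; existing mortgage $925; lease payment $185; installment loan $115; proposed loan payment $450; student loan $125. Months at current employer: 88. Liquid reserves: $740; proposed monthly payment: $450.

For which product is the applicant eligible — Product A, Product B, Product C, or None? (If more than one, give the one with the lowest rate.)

Product B

Total debts = (85 + 925 + 185 + 115 + 450 + 125) = 1,885; DTI = 1,885/4,550 = 41.4%.
Reserves = 740/450 = 1.6 months.
Product A: score 817 ≥ 720; DTI 41.4% ≤ 50%; employment 88 ≥ 6 mo; reserves 1.6 < 4 mo → does not qualify.
Product B: score 817 ≥ 680; DTI 41.4% ≤ 45%; employment 88 ≥ 6 mo → qualifies.
Product C: score 817 ≥ 620; DTI 41.4% > 40%; employment 88 ≥ 6 mo → does not qualify.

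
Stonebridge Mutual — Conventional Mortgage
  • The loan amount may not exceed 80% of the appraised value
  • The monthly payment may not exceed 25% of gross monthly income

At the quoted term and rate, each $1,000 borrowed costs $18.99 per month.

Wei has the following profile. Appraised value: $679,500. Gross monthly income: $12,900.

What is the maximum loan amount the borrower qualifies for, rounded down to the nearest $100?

Payment cap: 25% × $12,900 = $3,225/month.
At $18.99 per $1,000, that supports 3,225/18.99 × 1,000 ≈ $169,826 → $169,800.
LTV cap: 80% × $679,500 = $543,600 → $543,600.
Binding constraint: payment-to-income.

$169,800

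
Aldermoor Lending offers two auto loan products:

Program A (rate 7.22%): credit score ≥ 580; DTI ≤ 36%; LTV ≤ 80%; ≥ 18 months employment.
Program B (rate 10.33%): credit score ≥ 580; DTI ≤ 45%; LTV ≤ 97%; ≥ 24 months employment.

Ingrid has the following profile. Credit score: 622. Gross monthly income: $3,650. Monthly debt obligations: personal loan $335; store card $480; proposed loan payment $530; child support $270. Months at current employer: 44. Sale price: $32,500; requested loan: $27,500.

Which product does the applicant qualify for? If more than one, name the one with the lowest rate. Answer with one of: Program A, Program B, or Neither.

Total debts = (335 + 480 + 530 + 270) = 1,615; DTI = 1,615/3,650 = 44.2%.
LTV = 27,500/32,500 = 84.6%.
Program A: score 622 ≥ 580; DTI 44.2% > 36%; LTV 84.6% > 80%; employment 44 ≥ 18 mo → does not qualify.
Program B: score 622 ≥ 580; DTI 44.2% ≤ 45%; LTV 84.6% ≤ 97%; employment 44 ≥ 24 mo → qualifies.

Program B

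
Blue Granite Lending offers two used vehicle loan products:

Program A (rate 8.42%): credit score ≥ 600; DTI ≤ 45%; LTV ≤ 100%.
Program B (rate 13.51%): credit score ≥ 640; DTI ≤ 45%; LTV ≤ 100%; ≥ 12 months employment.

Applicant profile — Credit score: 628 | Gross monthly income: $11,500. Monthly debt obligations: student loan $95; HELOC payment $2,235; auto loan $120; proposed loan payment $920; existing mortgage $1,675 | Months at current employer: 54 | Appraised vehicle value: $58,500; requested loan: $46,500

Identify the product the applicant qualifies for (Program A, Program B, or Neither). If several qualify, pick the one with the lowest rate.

Total debts = (95 + 2,235 + 120 + 920 + 1,675) = 5,045; DTI = 5,045/11,500 = 43.9%.
LTV = 46,500/58,500 = 79.5%.
Program A: score 628 ≥ 600; DTI 43.9% ≤ 45%; LTV 79.5% ≤ 100% → qualifies.
Program B: score 628 < 640; DTI 43.9% ≤ 45%; LTV 79.5% ≤ 100%; employment 54 ≥ 12 mo → does not qualify.

Program A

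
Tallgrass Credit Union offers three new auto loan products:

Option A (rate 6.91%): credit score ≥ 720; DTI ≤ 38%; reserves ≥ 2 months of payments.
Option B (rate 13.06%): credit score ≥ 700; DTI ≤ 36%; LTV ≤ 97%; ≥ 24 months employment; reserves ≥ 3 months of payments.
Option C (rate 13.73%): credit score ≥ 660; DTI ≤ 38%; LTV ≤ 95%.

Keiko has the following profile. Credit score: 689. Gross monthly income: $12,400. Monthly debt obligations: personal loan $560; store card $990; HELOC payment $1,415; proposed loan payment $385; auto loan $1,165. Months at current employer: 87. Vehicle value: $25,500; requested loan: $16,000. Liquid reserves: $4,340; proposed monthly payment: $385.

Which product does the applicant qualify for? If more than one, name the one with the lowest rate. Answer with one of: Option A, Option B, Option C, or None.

Total debts = (560 + 990 + 1,415 + 385 + 1,165) = 4,515; DTI = 4,515/12,400 = 36.4%.
LTV = 16,000/25,500 = 62.7%.
Reserves = 4,340/385 = 11.3 months.
Option A: score 689 < 720; DTI 36.4% ≤ 38%; reserves 11.3 ≥ 2 mo → does not qualify.
Option B: score 689 < 700; DTI 36.4% > 36%; LTV 62.7% ≤ 97%; employment 87 ≥ 24 mo; reserves 11.3 ≥ 3 mo → does not qualify.
Option C: score 689 ≥ 660; DTI 36.4% ≤ 38%; LTV 62.7% ≤ 95% → qualifies.

Option C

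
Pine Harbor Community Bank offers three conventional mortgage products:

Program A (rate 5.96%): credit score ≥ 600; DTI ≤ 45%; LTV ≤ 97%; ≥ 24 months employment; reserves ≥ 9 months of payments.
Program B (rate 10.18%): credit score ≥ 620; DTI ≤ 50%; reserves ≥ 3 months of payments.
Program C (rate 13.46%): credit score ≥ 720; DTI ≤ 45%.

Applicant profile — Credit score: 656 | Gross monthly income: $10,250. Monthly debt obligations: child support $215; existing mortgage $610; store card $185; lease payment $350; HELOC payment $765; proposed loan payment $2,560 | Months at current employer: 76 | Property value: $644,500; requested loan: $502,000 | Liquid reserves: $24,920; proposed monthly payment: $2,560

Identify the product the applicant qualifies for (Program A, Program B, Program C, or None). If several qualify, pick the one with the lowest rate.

Total debts = (215 + 610 + 185 + 350 + 765 + 2,560) = 4,685; DTI = 4,685/10,250 = 45.7%.
LTV = 502,000/644,500 = 77.9%.
Reserves = 24,920/2,560 = 9.7 months.
Program A: score 656 ≥ 600; DTI 45.7% > 45%; LTV 77.9% ≤ 97%; employment 76 ≥ 24 mo; reserves 9.7 ≥ 9 mo → does not qualify.
Program B: score 656 ≥ 620; DTI 45.7% ≤ 50%; reserves 9.7 ≥ 3 mo → qualifies.
Program C: score 656 < 720; DTI 45.7% > 45% → does not qualify.

Program B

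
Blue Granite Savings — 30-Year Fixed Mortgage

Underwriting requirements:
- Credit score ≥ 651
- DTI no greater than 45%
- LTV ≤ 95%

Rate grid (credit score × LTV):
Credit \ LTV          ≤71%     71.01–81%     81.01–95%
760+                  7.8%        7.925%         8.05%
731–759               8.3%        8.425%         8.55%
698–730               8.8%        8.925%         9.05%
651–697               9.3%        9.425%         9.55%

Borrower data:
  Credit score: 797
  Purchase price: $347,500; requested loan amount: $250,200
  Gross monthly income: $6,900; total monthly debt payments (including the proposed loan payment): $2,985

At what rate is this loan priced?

Credit score 797 ≥ 651; DTI = 2,985/6,900 = 43.3% ≤ 45%
LTV = 250,200/347,500 = 72% ≤ 95%
Row: 797 falls in 760+. Column: 72% falls in 71.01–81%. Rate = 7.925%.

7.925%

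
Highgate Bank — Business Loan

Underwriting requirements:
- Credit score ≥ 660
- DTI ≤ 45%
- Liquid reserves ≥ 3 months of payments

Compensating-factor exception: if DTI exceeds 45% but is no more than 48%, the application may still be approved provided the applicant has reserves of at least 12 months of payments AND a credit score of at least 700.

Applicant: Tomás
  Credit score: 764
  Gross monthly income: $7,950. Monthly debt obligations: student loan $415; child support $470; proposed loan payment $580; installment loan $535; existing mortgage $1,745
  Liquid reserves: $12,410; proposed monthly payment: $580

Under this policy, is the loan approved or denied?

Approved

Credit score 764 ≥ 660 (meets base)
Total debts = (415 + 470 + 580 + 535 + 1,745) = 3,745. DTI: 3,745 ÷ 7,950 = 47.1%, over the 45% base limit.
Reserves = 12,410/580 = 21.4 months ≥ 3
47.1% falls in the override range (45%–48%), so the compensating-factor test applies.
Override check — reserves: 21.4 mo (ok); score: 764 (ok).
Both compensating conditions met → exception applies.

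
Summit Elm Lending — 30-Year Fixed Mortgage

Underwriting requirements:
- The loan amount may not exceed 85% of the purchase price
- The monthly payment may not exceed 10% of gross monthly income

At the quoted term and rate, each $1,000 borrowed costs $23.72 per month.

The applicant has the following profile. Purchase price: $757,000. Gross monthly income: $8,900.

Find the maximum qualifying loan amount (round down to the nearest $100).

$37,500

Payment cap: 10% × $8,900 = $890/month.
At $23.72 per $1,000, that supports 890/23.72 × 1,000 ≈ $37,521 → $37,500.
LTV cap: 85% × $757,000 = $643,450 → $643,400.
Binding constraint: payment-to-income.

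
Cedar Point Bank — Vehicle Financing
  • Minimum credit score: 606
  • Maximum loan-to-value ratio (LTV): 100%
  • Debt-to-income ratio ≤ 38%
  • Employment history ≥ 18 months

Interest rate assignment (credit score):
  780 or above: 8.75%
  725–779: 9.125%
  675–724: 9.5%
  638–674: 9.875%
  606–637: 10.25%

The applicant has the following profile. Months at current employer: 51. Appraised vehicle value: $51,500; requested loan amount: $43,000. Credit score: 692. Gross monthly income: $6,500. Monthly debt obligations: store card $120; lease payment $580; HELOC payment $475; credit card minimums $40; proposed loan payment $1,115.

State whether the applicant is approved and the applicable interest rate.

Approved at 9.5%

Credit score 692 ≥ 606 (meets minimum)
Employment 51 ≥ 18 months
LTV = 43,000/51,500 = 83.5% ≤ 100%
Total monthly debts = (120 + 580 + 475 + 40 + 1,115) = 2,330. DTI: 2,330 ÷ 6,500 = 35.8%, within the 38% cap
All requirements met. Score 692 falls in the 675–724 tier → 9.5%.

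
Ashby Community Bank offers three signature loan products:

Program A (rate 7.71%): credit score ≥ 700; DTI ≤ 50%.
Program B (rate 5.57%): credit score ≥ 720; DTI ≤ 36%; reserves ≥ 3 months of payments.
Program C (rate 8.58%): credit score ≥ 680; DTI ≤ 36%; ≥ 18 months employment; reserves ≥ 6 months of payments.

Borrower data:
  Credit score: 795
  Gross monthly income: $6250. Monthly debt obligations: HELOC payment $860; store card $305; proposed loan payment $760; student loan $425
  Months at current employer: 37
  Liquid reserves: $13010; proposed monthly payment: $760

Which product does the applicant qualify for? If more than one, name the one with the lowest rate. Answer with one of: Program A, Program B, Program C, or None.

Total debts = (860 + 305 + 760 + 425) = 2,350; DTI = 2,350/6,250 = 37.6%.
Reserves = 13,010/760 = 17.1 months.
Program A: score 795 ≥ 700; DTI 37.6% ≤ 50% → qualifies.
Program B: score 795 ≥ 720; DTI 37.6% > 36%; reserves 17.1 ≥ 3 mo → does not qualify.
Program C: score 795 ≥ 680; DTI 37.6% > 36%; employment 37 ≥ 18 mo; reserves 17.1 ≥ 6 mo → does not qualify.

Program A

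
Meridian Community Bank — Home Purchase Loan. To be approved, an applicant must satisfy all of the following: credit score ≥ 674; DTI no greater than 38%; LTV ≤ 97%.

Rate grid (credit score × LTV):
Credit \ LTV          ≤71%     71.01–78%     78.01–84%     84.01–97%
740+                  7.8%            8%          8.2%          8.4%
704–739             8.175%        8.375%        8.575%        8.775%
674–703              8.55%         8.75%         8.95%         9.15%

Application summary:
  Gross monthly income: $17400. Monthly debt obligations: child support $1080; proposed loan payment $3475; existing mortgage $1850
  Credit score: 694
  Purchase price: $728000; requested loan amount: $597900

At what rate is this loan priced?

Credit score 694 ≥ 674; Total monthly debts = (1,080 + 3,475 + 1,850) = 6,405. DTI = 6,405/17,400 = 36.8% ≤ 38%
LTV = 597,900/728,000 = 82.1% ≤ 97%
Credit 694 → row 674–703; LTV 82.1% → column 78.01–84%. Grid cell → 8.95%.

8.95%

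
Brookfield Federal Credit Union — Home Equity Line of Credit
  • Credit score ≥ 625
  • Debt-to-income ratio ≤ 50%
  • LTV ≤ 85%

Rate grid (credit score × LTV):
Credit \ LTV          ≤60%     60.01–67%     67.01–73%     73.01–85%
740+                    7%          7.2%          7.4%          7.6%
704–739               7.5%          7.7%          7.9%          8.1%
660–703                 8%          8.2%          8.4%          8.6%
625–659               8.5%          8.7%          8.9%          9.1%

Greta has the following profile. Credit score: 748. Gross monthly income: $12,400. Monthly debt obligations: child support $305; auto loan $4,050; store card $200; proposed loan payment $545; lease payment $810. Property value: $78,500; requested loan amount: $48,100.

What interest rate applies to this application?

7.2%

Credit score 748 ≥ 625; Total monthly debts = (305 + 4,050 + 200 + 545 + 810) = 5,910. DTI = 5,910/12,400 = 47.7% ≤ 50%
Loan-to-value = 48,100/78,500 = 61.3% — pass (85% max)
Score 748 is in the 740+ band; LTV 61.3% is in the 60.01–67% band → 7.2%.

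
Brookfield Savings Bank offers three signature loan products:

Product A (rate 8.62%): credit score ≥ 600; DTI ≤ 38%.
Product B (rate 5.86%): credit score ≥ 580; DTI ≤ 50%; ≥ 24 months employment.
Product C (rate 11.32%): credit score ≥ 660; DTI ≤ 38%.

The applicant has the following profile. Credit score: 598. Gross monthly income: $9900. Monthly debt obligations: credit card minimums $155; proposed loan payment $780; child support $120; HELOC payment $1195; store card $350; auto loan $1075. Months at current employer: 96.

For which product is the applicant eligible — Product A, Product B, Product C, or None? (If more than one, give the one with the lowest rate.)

Total debts = (155 + 780 + 120 + 1,195 + 350 + 1,075) = 3,675; DTI = 3,675/9,900 = 37.1%.
Product A: score 598 < 600; DTI 37.1% ≤ 38% → does not qualify.
Product B: score 598 ≥ 580; DTI 37.1% ≤ 50%; employment 96 ≥ 24 mo → qualifies.
Product C: score 598 < 660; DTI 37.1% ≤ 38% → does not qualify.

Product B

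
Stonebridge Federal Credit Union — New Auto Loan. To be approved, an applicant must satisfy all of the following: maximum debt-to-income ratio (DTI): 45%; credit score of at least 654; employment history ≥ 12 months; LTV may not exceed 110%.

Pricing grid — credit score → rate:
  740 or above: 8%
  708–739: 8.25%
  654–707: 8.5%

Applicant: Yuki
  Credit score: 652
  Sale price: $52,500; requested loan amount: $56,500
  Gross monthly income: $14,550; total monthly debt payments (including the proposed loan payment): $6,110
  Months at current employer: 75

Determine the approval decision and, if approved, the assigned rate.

Denied

Credit score 652 < 654 (below minimum)
Debt-to-income = 6,110/14,550 = 42% — meets 45% limit
Employment 75 ≥ 12 months
LTV: 56,500 ÷ 52,500 = 107.6%, within 110% cap
Not all requirements met → denied.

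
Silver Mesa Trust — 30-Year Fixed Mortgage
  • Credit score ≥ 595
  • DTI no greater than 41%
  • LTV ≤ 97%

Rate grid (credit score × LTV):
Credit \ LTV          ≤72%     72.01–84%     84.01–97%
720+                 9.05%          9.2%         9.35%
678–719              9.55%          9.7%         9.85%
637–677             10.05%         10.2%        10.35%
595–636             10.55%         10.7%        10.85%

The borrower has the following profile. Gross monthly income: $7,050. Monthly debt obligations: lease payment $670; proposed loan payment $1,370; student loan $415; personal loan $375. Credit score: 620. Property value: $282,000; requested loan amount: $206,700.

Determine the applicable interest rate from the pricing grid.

Credit score 620 ≥ 595; Total monthly debts = (670 + 1,370 + 415 + 375) = 2,830. DTI: 2,830 ÷ 7,050 = 40.1%, within the 41% cap
LTV = 206,700/282,000 = 73.3% ≤ 97%
Row: 620 falls in 595–636. Column: 73.3% falls in 72.01–84%. Rate = 10.7%.

10.7%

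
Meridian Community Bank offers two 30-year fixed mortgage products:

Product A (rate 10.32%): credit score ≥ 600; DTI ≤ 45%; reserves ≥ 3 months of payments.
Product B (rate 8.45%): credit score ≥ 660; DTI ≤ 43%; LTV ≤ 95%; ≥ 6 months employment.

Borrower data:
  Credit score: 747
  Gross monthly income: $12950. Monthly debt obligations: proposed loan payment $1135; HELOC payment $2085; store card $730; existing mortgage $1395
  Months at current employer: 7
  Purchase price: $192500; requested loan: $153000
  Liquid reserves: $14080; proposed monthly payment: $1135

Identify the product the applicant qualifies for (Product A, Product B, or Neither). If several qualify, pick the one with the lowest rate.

Product B

Total debts = (1,135 + 2,085 + 730 + 1,395) = 5,345; DTI = 5,345/12,950 = 41.3%.
LTV = 153,000/192,500 = 79.5%.
Reserves = 14,080/1,135 = 12.4 months.
Product A: score 747 ≥ 600; DTI 41.3% ≤ 45%; reserves 12.4 ≥ 3 mo → qualifies.
Product B: score 747 ≥ 660; DTI 41.3% ≤ 43%; LTV 79.5% ≤ 95%; employment 7 ≥ 6 mo → qualifies.
Qualifying: Product A, Product B. Lowest rate is 8.45% → Product B.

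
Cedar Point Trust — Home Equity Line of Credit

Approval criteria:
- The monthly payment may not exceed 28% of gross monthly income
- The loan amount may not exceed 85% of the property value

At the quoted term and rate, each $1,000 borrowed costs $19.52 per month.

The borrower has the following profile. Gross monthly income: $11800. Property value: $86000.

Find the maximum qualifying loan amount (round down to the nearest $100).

Payment cap: 28% × $11,800 = $3,304/month.
At $19.52 per $1,000, that supports 3,304/19.52 × 1,000 ≈ $169,262 → $169,200.
LTV cap: 85% × $86,000 = $73,100 → $73,100.
Binding constraint: loan-to-value.

$73,100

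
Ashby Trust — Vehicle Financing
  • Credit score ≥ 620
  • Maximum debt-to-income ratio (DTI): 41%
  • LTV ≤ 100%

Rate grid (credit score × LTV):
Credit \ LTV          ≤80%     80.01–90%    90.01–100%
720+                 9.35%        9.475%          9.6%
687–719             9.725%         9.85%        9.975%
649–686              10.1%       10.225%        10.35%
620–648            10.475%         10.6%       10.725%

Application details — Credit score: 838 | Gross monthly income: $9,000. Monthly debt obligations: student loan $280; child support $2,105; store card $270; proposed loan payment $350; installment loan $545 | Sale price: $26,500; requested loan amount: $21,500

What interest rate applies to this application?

Credit score 838 ≥ 620; Total monthly debts = (280 + 2,105 + 270 + 350 + 545) = 3,550. DTI: 3,550 ÷ 9,000 = 39.4%, within the 41% cap
LTV: 21,500 ÷ 26,500 = 81.1%, within 100% cap
Row: 838 falls in 720+. Column: 81.1% falls in 80.01–90%. Rate = 9.475%.

9.475%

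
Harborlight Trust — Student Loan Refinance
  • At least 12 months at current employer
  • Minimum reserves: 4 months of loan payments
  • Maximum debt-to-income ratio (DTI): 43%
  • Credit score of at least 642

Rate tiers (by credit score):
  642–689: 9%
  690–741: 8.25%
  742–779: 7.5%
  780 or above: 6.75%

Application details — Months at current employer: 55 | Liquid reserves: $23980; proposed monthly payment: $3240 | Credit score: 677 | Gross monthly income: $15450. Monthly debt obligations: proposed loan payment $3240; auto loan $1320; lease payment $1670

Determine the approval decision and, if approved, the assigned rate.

Credit score 677 ≥ 642 (meets minimum)
Employment 55 ≥ 12 months
Total monthly debts = (3,240 + 1,320 + 1,670) = 6,230. DTI = 6,230/15,450 = 40.3% ≤ 43%
Reserves = 23,980/3,240 = 7.4 months ≥ 4
All requirements met. Score 677 falls in the 642–689 tier → 9%.

Approved at 9%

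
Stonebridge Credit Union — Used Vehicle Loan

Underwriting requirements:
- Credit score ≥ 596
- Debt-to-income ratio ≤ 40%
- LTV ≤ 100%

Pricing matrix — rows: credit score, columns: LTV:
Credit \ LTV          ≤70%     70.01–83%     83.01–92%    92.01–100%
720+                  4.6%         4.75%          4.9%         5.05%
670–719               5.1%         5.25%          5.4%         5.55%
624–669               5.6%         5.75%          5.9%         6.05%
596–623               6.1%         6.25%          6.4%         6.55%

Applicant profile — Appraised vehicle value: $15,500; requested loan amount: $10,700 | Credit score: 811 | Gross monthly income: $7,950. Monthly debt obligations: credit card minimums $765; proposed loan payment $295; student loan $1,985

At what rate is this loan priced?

Credit score 811 ≥ 596; Total monthly debts = (765 + 295 + 1,985) = 3,045. DTI: 3,045 ÷ 7,950 = 38.3%, within the 40% cap
LTV: 10,700 ÷ 15,500 = 69%, within 100% cap
Credit 811 → row 720+; LTV 69% → column ≤70%. Grid cell → 4.6%.

4.6%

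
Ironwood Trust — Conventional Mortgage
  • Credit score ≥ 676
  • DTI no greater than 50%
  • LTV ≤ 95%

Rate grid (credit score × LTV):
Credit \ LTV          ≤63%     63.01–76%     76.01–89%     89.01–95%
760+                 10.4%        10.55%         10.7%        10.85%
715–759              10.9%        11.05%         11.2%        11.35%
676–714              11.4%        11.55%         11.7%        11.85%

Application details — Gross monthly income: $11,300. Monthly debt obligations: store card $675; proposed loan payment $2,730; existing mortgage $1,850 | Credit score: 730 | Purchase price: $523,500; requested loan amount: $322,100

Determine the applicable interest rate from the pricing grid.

10.9%

Credit score 730 ≥ 676; Total monthly debts = (675 + 2,730 + 1,850) = 5,255. Debt-to-income = 5,255/11,300 = 46.5% — meets 50% limit
Loan-to-value = 322,100/523,500 = 61.5% — pass (95% max)
Score 730 is in the 715–759 band; LTV 61.5% is in the ≤63% band → 10.9%.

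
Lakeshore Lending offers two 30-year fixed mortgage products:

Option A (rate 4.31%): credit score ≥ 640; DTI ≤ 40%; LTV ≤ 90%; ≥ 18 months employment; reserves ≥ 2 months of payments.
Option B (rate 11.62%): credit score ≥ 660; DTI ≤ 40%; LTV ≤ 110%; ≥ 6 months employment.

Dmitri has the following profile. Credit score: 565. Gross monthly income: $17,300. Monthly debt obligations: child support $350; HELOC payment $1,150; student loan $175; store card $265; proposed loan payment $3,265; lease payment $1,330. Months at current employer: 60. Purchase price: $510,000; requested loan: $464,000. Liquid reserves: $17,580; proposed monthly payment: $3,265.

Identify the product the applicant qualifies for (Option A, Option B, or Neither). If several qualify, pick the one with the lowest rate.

Neither

Total debts = (350 + 1,150 + 175 + 265 + 3,265 + 1,330) = 6,535; DTI = 6,535/17,300 = 37.8%.
LTV = 464,000/510,000 = 91%.
Reserves = 17,580/3,265 = 5.4 months.
Option A: score 565 < 640; DTI 37.8% ≤ 40%; LTV 91% > 90%; employment 60 ≥ 18 mo; reserves 5.4 ≥ 2 mo → does not qualify.
Option B: score 565 < 660; DTI 37.8% ≤ 40%; LTV 91% ≤ 110%; employment 60 ≥ 6 mo → does not qualify.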